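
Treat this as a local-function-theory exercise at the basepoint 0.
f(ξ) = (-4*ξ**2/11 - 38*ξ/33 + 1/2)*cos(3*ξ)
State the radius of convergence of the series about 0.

The radius of convergence is infinite.

The factor cos(3*ξ) is entire and contributes no finite singular point.
The polynomial part has no poles.
No finite singular points: the Taylor series at 0 converges everywhere.


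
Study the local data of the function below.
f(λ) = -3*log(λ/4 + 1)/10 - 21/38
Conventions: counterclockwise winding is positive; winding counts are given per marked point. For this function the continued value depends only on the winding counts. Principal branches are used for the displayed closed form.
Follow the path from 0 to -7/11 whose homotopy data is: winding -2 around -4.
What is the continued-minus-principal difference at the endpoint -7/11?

Continued minus principal equals (6/5)*pi*i.

The rational part is single-valued and drops out of the difference; each branch term changes only by its own monodromy.
(-3/10)*log(1 - λ/(-4)): each positive loop around -4 adds 2*pi*i to the log, so winding -2 contributes (-3/10)*(-2)*2*pi*i = (6/5)*pi*i.
Summing the contributions at λ = -7/11 gives (6/5)*pi*i.


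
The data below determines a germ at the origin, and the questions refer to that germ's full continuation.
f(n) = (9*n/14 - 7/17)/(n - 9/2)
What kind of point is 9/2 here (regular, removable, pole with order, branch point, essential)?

The point is a pole of order 1.

The denominator factor n - 9/2 vanishes at 9/2 and appears to the power 1; the numerator there equals 1181/476, nonzero, and no other factor vanishes.
Hence a pole whose order is the multiplicity, 1.


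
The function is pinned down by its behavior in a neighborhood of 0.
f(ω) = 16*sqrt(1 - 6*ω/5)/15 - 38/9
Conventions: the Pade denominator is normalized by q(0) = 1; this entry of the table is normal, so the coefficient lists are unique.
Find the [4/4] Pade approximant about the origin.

The Pade approximant has numerator coefficients [-142/45, 449/75, -777/250, 69/250, 1089/25000]; denominator coefficients [1, -21/10, 27/20, -27/100, 81/10000].

Taylor coefficients needed (expand at 0): a_0 = -142/45, a_1 = -16/25, a_2 = -24/125, a_3 = -72/625, a_4 = -54/625, a_5 = -1134/15625, a_6 = -5103/78125, a_7 = -24057/390625, a_8 = -938223/15625000.
Write the denominator as Q(ω) = 1 + q1*ω + q2*ω^2 + q3*ω^3 + q4*ω^4. Requiring Q*f - P = O(ω^9) with deg P <= 4 kills the coefficients of ω^5..ω^8 in Q*f:
  ω^5: a_5 + q1*a_4 + q2*a_3 + q3*a_2 + q4*a_1 = 0, i.e. -1134/15625 + (-54/625)*q1 + (-72/625)*q2 + (-24/125)*q3 + (-16/25)*q4 = 0.
  ω^6: a_6 + q1*a_5 + q2*a_4 + q3*a_3 + q4*a_2 = 0, i.e. -5103/78125 + (-1134/15625)*q1 + (-54/625)*q2 + (-72/625)*q3 + (-24/125)*q4 = 0.
  ω^7: a_7 + q1*a_6 + q2*a_5 + q3*a_4 + q4*a_3 = 0, i.e. -24057/390625 + (-5103/78125)*q1 + (-1134/15625)*q2 + (-54/625)*q3 + (-72/625)*q4 = 0.
  ω^8: a_8 + q1*a_7 + q2*a_6 + q3*a_5 + q4*a_4 = 0, i.e. -938223/15625000 + (-24057/390625)*q1 + (-5103/78125)*q2 + (-1134/15625)*q3 + (-54/625)*q4 = 0.
Solving this linear system: q1 = -21/10, q2 = 27/20, q3 = -27/100, q4 = 81/10000.
The numerator is Q*f truncated at degree 4: P0 = a_0 = -142/45; P1 = a_1 + q1*a_0 = 449/75; P2 = a_2 + q1*a_1 + q2*a_0 = -777/250; P3 = a_3 + q1*a_2 + q2*a_1 + q3*a_0 = 69/250; P4 = a_4 + q1*a_3 + q2*a_2 + q3*a_1 + q4*a_0 = 1089/25000.


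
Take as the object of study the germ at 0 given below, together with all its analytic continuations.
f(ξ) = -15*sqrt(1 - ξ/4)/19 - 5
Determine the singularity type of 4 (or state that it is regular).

The point is an algebraic (square-root) branch point.

The term (-15/19)*sqrt(1 - ξ/(4)) has argument 1 - 4/(4) = 0 at 4: a square-root (algebraic, two-sheeted) branch point; the remaining terms are analytic or single-valued there.


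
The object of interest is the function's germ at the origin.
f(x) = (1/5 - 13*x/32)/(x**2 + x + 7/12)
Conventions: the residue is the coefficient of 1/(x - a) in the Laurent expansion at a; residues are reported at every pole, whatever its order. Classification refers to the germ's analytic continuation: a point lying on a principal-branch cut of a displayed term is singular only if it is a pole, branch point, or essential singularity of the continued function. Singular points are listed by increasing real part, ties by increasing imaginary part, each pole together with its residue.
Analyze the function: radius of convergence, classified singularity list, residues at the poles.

Denominator factor (x**2 + x + 7/12): discriminant -4/3, complex-conjugate roots (-1/2) + ((1/3)*sqrt(3))*i and (-1/2) - ((1/3)*sqrt(3))*i; poles of order 1, moduli (1/6)*sqrt(21) and (1/6)*sqrt(21).
The radius of convergence is the smallest modulus among the singular points: (1/6)*sqrt(21).
The factor x**2 + x + 7/12 splits as (x - a)(x - a') with a = (-1/2) - ((1/3)*sqrt(3))*i, a' = (-1/2) + ((1/3)*sqrt(3))*i. At the order-1 pole a set g(x) = (x - a)*f(x) = [1/5 - 13*x/32] / (x - a').
Simple pole: residue = g(a) at a = (-1/2) - ((1/3)*sqrt(3))*i, which is (-13/64) + ((129/640)*sqrt(3))*i.
The factor x**2 + x + 7/12 splits as (x - a)(x - a') with a = (-1/2) + ((1/3)*sqrt(3))*i, a' = (-1/2) - ((1/3)*sqrt(3))*i. At the order-1 pole a set g(x) = (x - a)*f(x) = [1/5 - 13*x/32] / (x - a').
Simple pole: residue = g(a) at a = (-1/2) + ((1/3)*sqrt(3))*i, which is (-13/64) - ((129/640)*sqrt(3))*i.
List the singular points by increasing real part (a conjugate pair: the negative imaginary part first).

Radius of convergence at 0: (1/6)*sqrt(21).
At (-1/2) - ((1/3)*sqrt(3))*i: a pole of order 1; residue (-13/64) + ((129/640)*sqrt(3))*i.
At (-1/2) + ((1/3)*sqrt(3))*i: a pole of order 1; residue (-13/64) - ((129/640)*sqrt(3))*i.


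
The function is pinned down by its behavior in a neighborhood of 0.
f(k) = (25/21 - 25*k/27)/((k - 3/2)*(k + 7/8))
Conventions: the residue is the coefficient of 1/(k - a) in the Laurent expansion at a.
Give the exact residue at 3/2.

At the order-1 pole 3/2 set g(k) = (k - (3/2))*f(k) = (25/21 - 25*k/27)/(k + 7/8).
Simple pole: residue = g(a) at a = 3/2, which is -100/1197.

The residue is -100/1197.


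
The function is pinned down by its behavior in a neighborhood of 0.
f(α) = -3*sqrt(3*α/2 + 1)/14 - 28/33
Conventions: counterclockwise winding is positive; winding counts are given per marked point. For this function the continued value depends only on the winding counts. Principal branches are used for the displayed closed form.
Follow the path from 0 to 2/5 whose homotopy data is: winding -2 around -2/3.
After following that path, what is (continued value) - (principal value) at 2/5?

The rational part is single-valued and drops out of the difference; each branch term changes only by its own monodromy.
(-3/14)*sqrt(1 - α/(-2/3)): winding -2 is even, the square root returns to the same sheet, contribution 0.
Summing the contributions at α = 2/5 gives 0.

Continued minus principal equals 0.


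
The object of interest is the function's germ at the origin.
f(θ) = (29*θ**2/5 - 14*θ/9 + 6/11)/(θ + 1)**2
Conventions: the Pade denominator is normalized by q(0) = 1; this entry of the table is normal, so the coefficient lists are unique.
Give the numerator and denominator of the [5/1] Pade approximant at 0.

The Pade approximant has numerator coefficients [6/11, -1657619/839223, 30591842/4196115, -15295921/2797410, 15295921/4196115, -15295921/8392230]; denominator coefficients [1, 20865/16954].

Taylor coefficients needed (expand at 0): a_0 = 6/11, a_1 = -262/99, a_2 = 5221/495, a_3 = -3044/165, a_4 = 13043/495, a_5 = -16954/495, a_6 = 1391/33.
Write the denominator as Q(θ) = 1 + q1*θ. Requiring Q*f - P = O(θ^7) with deg P <= 5 kills the coefficients of θ^6..θ^6 in Q*f:
  θ^6: a_6 + q1*a_5 = 0, i.e. 1391/33 + (-16954/495)*q1 = 0.
Solving this linear system: q1 = 20865/16954.
The numerator is Q*f truncated at degree 5: P0 = a_0 = 6/11; P1 = a_1 + q1*a_0 = -1657619/839223; P2 = a_2 + q1*a_1 = 30591842/4196115; P3 = a_3 + q1*a_2 = -15295921/2797410; P4 = a_4 + q1*a_3 = 15295921/4196115; P5 = a_5 + q1*a_4 = -15295921/8392230.


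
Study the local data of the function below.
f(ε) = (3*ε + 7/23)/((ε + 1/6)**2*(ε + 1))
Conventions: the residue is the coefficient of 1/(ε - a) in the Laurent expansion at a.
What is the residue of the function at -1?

The residue is -2232/575.

At the order-1 pole -1 set g(ε) = (ε - (-1))*f(ε) = (3*ε + 7/23)/(ε + 1/6)**2.
Simple pole: residue = g(a) at a = -1, which is -2232/575.


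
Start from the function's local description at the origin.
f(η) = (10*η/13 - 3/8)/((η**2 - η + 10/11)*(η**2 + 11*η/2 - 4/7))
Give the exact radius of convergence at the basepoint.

The radius of convergence is -11/4 + (1/28)*sqrt(6377).

Denominator factor (η**2 - η + 10/11): discriminant -29/11, complex-conjugate roots (1/2) + ((1/22)*sqrt(319))*i and (1/2) - ((1/22)*sqrt(319))*i; poles of order 1, moduli (1/11)*sqrt(110) and (1/11)*sqrt(110).
Denominator factor (η**2 + 11*η/2 - 4/7): discriminant 911/28, real irrational roots -11/4 + (1/28)*sqrt(6377) and -11/4 - (1/28)*sqrt(6377); poles of order 1, moduli -11/4 + (1/28)*sqrt(6377) and 11/4 + (1/28)*sqrt(6377).
The radius of convergence is the smallest modulus among the singular points: -11/4 + (1/28)*sqrt(6377).


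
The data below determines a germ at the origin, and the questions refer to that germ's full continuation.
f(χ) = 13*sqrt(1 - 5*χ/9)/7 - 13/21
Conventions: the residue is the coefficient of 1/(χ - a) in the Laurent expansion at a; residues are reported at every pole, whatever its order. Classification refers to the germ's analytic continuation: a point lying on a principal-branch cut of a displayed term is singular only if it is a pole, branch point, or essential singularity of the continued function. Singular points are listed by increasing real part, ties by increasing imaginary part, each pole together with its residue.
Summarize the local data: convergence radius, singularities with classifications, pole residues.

Radius of convergence at 0: 9/5.
At 9/5: an algebraic (square-root) branch point.

Branch term (13/7)*sqrt(1 - χ/(9/5)): its argument vanishes at χ = 9/5, a square-root branch point, modulus 9/5.
The radius of convergence is the smallest modulus among the singular points: 9/5.


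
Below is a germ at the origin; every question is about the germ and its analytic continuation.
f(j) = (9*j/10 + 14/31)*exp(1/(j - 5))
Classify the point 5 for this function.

The point is an essential singularity.

The exponent 1/(j - (5)) has a pole at 5, so exp(1/(j - (5))) takes every nonzero value near it: an essential singularity (not a pole of any order).


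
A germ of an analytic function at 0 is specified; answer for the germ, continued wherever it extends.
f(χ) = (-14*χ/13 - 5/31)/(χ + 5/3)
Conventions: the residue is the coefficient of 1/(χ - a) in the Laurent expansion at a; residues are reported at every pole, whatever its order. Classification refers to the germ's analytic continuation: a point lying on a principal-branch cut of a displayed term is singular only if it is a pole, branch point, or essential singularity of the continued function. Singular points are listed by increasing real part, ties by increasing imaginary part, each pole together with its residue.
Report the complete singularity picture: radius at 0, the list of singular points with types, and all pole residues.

Denominator factor (χ + 5/3): pole of order 1 at -5/3, modulus 5/3.
The radius of convergence is the smallest modulus among the singular points: 5/3.
At the order-1 pole -5/3 set g(χ) = (χ - (-5/3))*f(χ) = -14*χ/13 - 5/31.
Simple pole: residue = g(a) at a = -5/3, which is 1975/1209.

Radius of convergence at 0: 5/3.
At -5/3: a pole of order 1; residue 1975/1209.


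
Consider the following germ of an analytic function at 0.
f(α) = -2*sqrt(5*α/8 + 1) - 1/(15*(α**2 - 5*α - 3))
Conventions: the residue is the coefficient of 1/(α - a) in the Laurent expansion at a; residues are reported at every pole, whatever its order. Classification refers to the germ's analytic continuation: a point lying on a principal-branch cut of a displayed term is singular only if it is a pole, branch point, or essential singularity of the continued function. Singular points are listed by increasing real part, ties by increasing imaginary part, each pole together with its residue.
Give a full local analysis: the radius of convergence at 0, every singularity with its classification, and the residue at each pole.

Radius of convergence at 0: -5/2 + (1/2)*sqrt(37).
At -8/5: an algebraic (square-root) branch point.
At 5/2 - (1/2)*sqrt(37): a pole of order 1; residue (1/555)*sqrt(37).
At 5/2 + (1/2)*sqrt(37): a pole of order 1; residue -(1/555)*sqrt(37).

Denominator factor (α**2 - 5*α - 3): discriminant 37, real irrational roots 5/2 + (1/2)*sqrt(37) and 5/2 - (1/2)*sqrt(37); poles of order 1, moduli 5/2 + (1/2)*sqrt(37) and -5/2 + (1/2)*sqrt(37).
Branch term (-2)*sqrt(1 - α/(-8/5)): its argument vanishes at α = -8/5, a square-root branch point, modulus 8/5.
The radius of convergence is the smallest modulus among the singular points: -5/2 + (1/2)*sqrt(37).
The branch term is analytic at 5/2 - (1/2)*sqrt(37) and contributes nothing to the residue; only the rational part matters.
The factor α**2 - 5*α - 3 splits as (α - a)(α - a') with a = 5/2 - (1/2)*sqrt(37), a' = 5/2 + (1/2)*sqrt(37). At the order-1 pole a set g(α) = (α - a)*(rational part) = [-1/15] / (α - a').
Simple pole: residue = g(a) at a = 5/2 - (1/2)*sqrt(37), which is (1/555)*sqrt(37).
The branch term is analytic at 5/2 + (1/2)*sqrt(37) and contributes nothing to the residue; only the rational part matters.
The factor α**2 - 5*α - 3 splits as (α - a)(α - a') with a = 5/2 + (1/2)*sqrt(37), a' = 5/2 - (1/2)*sqrt(37). At the order-1 pole a set g(α) = (α - a)*(rational part) = [-1/15] / (α - a').
Simple pole: residue = g(a) at a = 5/2 + (1/2)*sqrt(37), which is -(1/555)*sqrt(37).
List the singular points by increasing real part (a conjugate pair: the negative imaginary part first).


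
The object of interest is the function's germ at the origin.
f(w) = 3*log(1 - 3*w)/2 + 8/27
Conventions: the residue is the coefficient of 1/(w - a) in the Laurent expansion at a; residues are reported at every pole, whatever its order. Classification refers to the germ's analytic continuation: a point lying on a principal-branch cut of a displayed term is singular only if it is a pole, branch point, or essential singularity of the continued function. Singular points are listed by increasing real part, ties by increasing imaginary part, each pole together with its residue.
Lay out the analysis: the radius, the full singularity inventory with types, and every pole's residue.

Branch term (3/2)*log(1 - w/(1/3)): its argument vanishes at w = 1/3, a logarithmic branch point, modulus 1/3.
The radius of convergence is the smallest modulus among the singular points: 1/3.

Radius of convergence at 0: 1/3.
At 1/3: a logarithmic branch point.


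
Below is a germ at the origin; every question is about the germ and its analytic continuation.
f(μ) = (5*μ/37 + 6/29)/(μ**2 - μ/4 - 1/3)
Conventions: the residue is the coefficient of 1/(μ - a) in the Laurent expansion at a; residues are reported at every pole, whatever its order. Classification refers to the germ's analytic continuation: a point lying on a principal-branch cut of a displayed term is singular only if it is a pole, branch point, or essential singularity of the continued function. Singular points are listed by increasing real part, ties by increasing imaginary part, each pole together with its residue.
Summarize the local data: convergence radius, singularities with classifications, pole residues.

Radius of convergence at 0: -1/8 + (1/24)*sqrt(201).
At 1/8 - (1/24)*sqrt(201): a pole of order 1; residue 5/74 - (1921/143782)*sqrt(201).
At 1/8 + (1/24)*sqrt(201): a pole of order 1; residue 5/74 + (1921/143782)*sqrt(201).

Denominator factor (μ**2 - μ/4 - 1/3): discriminant 67/48, real irrational roots 1/8 + (1/24)*sqrt(201) and 1/8 - (1/24)*sqrt(201); poles of order 1, moduli 1/8 + (1/24)*sqrt(201) and -1/8 + (1/24)*sqrt(201).
The radius of convergence is the smallest modulus among the singular points: -1/8 + (1/24)*sqrt(201).
The factor μ**2 - μ/4 - 1/3 splits as (μ - a)(μ - a') with a = 1/8 - (1/24)*sqrt(201), a' = 1/8 + (1/24)*sqrt(201). At the order-1 pole a set g(μ) = (μ - a)*f(μ) = [5*μ/37 + 6/29] / (μ - a').
Simple pole: residue = g(a) at a = 1/8 - (1/24)*sqrt(201), which is 5/74 - (1921/143782)*sqrt(201).
The factor μ**2 - μ/4 - 1/3 splits as (μ - a)(μ - a') with a = 1/8 + (1/24)*sqrt(201), a' = 1/8 - (1/24)*sqrt(201). At the order-1 pole a set g(μ) = (μ - a)*f(μ) = [5*μ/37 + 6/29] / (μ - a').
Simple pole: residue = g(a) at a = 1/8 + (1/24)*sqrt(201), which is 5/74 + (1921/143782)*sqrt(201).
List the singular points by increasing real part (a conjugate pair: the negative imaginary part first).


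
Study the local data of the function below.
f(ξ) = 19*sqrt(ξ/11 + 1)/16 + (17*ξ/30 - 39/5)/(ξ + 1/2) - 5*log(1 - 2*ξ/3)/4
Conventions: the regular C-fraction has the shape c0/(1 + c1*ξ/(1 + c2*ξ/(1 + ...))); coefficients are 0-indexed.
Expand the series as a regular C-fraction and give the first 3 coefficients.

The regular C-fraction coefficients are [-1153/80, 175405/76098, -652684053/1779729292].

Taylor coefficients (expand at 0): a_0 = -1153/80, a_1 = 35081/1056, a_2 = -8975467/139392.
c0 = a_0 = -1153/80. Peel one level at a time: if S = 1 + c*ξ/S' with S'(0) = 1, then c is the ξ-coefficient of S and S' = c*ξ/(S - 1).
S_1 = c0/f = 1 + (175405/76098)*ξ + (1087806755/1286867912)*ξ^2 + ...; c1 = 175405/76098.
S_2 = c1*ξ/(S_1 - 1) = 1 + (-652684053/1779729292)*ξ + ...; c2 = -652684053/1779729292.


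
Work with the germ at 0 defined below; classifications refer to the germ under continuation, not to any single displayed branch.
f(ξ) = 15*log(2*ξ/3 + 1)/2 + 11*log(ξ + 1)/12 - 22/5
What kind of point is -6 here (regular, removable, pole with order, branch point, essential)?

There is no denominator, hence no pole anywhere.
Branch term log(1 - ξ/(-3/2)): argument at -6 is -3, nonzero, so -6 is not its branch point (a point on a principal cut is still regular for the continued germ).
Branch term log(1 - ξ/(-1)): argument at -6 is -5, nonzero, so -6 is not its branch point (a point on a principal cut is still regular for the continued germ).
So the germ continues analytically to -6.

The point is a regular point.


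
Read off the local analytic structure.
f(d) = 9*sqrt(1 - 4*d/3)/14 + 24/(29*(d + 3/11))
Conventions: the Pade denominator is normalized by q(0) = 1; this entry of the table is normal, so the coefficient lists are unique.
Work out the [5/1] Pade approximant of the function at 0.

Taylor coefficients needed (expand at 0): a_0 = 1493/406, a_1 = -7037/609, a_2 = 74275/1827, a_3 = -820418/5481, a_4 = 9017551/16443, a_5 = -14173010/7047, a_6 = 155895802/21141.
Write the denominator as Q(d) = 1 + q1*d. Requiring Q*f - P = O(d^7) with deg P <= 5 kills the coefficients of d^6..d^6 in Q*f:
  d^6: a_6 + q1*a_5 = 0, i.e. 155895802/21141 + (-14173010/7047)*q1 = 0.
Solving this linear system: q1 = 77947901/21259515.
The numerator is Q*f truncated at degree 5: P0 = a_0 = 1493/406; P1 = a_1 + q1*a_0 = 191272929/99211070; P2 = a_2 + q1*a_1 = -84939542/49605535; P3 = a_3 + q1*a_2 = -6210961/9921107; P4 = a_4 + q1*a_3 = -179849783/446449815; P5 = a_5 + q1*a_4 = -615214559/1339349445.

The Pade approximant has numerator coefficients [1493/406, 191272929/99211070, -84939542/49605535, -6210961/9921107, -179849783/446449815, -615214559/1339349445]; denominator coefficients [1, 77947901/21259515].


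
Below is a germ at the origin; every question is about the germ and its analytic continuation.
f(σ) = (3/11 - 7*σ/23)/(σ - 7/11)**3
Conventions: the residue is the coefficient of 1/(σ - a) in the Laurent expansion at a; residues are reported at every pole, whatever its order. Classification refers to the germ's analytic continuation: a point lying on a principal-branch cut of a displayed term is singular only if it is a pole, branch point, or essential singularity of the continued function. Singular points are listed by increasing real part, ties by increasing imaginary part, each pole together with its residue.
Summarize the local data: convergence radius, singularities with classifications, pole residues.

Denominator factor (σ - 7/11)^3: pole of order 3 at 7/11, modulus 7/11.
The radius of convergence is the smallest modulus among the singular points: 7/11.
At the order-3 pole 7/11 set g(σ) = (σ - (7/11))^3*f(σ) = 3/11 - 7*σ/23.
Order-3 pole: residue = g''(a)/2; g''(7/11) = 0, so the residue is 0.

Radius of convergence at 0: 7/11.
At 7/11: a pole of order 3; residue 0.


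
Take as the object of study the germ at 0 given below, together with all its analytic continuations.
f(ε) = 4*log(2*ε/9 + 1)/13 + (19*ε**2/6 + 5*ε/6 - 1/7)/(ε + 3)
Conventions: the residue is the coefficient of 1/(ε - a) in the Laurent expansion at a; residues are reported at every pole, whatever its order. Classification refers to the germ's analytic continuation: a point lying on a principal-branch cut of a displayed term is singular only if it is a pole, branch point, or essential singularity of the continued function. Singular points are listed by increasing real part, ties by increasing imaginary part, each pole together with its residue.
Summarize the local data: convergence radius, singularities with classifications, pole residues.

Radius of convergence at 0: 3.
At -9/2: a logarithmic branch point.
At -3: a pole of order 1; residue 181/7.

Denominator factor (ε + 3): pole of order 1 at -3, modulus 3.
Branch term (4/13)*log(1 - ε/(-9/2)): its argument vanishes at ε = -9/2, a logarithmic branch point, modulus 9/2.
The radius of convergence is the smallest modulus among the singular points: 3.
The branch term is analytic at -3 and contributes nothing to the residue; only the rational part matters.
At the order-1 pole -3 set g(ε) = (ε - (-3))*(rational part) = 19*ε**2/6 + 5*ε/6 - 1/7.
Simple pole: residue = g(a) at a = -3, which is 181/7.
List the singular points by increasing real part (a conjugate pair: the negative imaginary part first).


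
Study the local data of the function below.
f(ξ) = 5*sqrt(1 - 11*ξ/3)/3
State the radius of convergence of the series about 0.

Branch term (5/3)*sqrt(1 - ξ/(3/11)): its argument vanishes at ξ = 3/11, a square-root branch point, modulus 3/11.
The radius of convergence is the smallest modulus among the singular points: 3/11.

The radius of convergence is 3/11.


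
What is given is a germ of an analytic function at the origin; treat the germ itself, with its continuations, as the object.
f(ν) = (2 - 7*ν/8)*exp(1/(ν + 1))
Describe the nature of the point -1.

The point is an essential singularity.

The exponent 1/(ν - (-1)) has a pole at -1, so exp(1/(ν - (-1))) takes every nonzero value near it: an essential singularity (not a pole of any order).


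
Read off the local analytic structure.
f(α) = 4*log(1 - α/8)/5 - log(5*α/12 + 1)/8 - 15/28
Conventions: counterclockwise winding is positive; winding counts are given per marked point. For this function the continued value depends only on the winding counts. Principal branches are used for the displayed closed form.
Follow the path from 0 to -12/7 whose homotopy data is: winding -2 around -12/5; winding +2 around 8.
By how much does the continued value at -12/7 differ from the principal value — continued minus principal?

The rational part is single-valued and drops out of the difference; each branch term changes only by its own monodromy.
(4/5)*log(1 - α/(8)): each positive loop around 8 adds 2*pi*i to the log, so winding +2 contributes (4/5)*(2)*2*pi*i = (16/5)*pi*i.
(-1/8)*log(1 - α/(-12/5)): each positive loop around -12/5 adds 2*pi*i to the log, so winding -2 contributes (-1/8)*(-2)*2*pi*i = (1/2)*pi*i.
Summing the contributions at α = -12/7 gives (37/10)*pi*i.

Continued minus principal equals (37/10)*pi*i.


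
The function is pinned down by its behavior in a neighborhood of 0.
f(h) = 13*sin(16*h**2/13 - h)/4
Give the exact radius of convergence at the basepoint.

The factor sin(16*h**2/13 - h) is entire and contributes no finite singular point.
The polynomial part has no poles.
No finite singular points: the Taylor series at 0 converges everywhere.

The radius of convergence is infinite.


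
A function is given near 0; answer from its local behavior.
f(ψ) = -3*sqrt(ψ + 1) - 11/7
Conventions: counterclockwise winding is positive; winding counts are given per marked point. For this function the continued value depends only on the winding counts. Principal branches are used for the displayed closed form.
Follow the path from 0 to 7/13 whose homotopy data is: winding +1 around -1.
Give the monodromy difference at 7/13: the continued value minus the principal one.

Continued minus principal equals (12/13)*sqrt(65).

The rational part is single-valued and drops out of the difference; each branch term changes only by its own monodromy.
(-3)*sqrt(1 - ψ/(-1)): winding +1 is odd, the square root flips sign, contributing -2*(-3)*sqrt(1 - (7/13)/(-1)) = -2*(-3)*sqrt(20/13) = (12/13)*sqrt(65).
Summing the contributions at ψ = 7/13 gives (12/13)*sqrt(65).


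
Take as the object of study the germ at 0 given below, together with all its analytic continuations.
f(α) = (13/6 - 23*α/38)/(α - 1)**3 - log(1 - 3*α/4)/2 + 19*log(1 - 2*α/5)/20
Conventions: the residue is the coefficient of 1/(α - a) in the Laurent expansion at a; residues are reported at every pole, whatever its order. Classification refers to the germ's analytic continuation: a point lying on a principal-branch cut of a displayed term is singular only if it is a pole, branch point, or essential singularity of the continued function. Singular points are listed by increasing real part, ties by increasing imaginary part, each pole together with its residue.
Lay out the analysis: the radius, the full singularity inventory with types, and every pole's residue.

Radius of convergence at 0: 1.
At 1: a pole of order 3; residue 0.
At 4/3: a logarithmic branch point.
At 5/2: a logarithmic branch point.

Denominator factor (α - 1)^3: pole of order 3 at 1, modulus 1.
Branch term (19/20)*log(1 - α/(5/2)): its argument vanishes at α = 5/2, a logarithmic branch point, modulus 5/2.
Branch term (-1/2)*log(1 - α/(4/3)): its argument vanishes at α = 4/3, a logarithmic branch point, modulus 4/3.
The radius of convergence is the smallest modulus among the singular points: 1.
The branch terms are analytic at 1 and contribute nothing to the residue; only the rational part matters.
At the order-3 pole 1 set g(α) = (α - (1))^3*(rational part) = 13/6 - 23*α/38.
Order-3 pole: residue = g''(a)/2; g''(1) = 0, so the residue is 0.
List the singular points by increasing real part (a conjugate pair: the negative imaginary part first).


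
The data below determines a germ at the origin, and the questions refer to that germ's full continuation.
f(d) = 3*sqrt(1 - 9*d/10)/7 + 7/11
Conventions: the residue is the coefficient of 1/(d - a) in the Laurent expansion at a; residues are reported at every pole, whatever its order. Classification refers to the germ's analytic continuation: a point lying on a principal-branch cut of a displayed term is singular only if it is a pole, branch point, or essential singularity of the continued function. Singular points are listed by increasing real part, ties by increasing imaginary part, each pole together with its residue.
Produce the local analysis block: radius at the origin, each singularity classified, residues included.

Branch term (3/7)*sqrt(1 - d/(10/9)): its argument vanishes at d = 10/9, a square-root branch point, modulus 10/9.
The radius of convergence is the smallest modulus among the singular points: 10/9.

Radius of convergence at 0: 10/9.
At 10/9: an algebraic (square-root) branch point.


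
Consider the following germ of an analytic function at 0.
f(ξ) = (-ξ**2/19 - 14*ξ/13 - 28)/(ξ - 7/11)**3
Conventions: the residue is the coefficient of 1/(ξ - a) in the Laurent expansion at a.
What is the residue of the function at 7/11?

At the order-3 pole 7/11 set g(ξ) = (ξ - (7/11))^3*f(ξ) = -ξ**2/19 - 14*ξ/13 - 28.
Order-3 pole: residue = g''(a)/2; g''(7/11) = -2/19, so the residue is -1/19.

The residue is -1/19.


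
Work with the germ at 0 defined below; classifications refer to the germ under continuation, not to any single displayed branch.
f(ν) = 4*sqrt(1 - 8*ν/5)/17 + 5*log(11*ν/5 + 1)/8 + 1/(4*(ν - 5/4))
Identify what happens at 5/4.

The denominator factor ν - 5/4 vanishes at 5/4 and appears to the power 1; the numerator there equals 1/4, nonzero, and no other factor vanishes.
The branch terms are analytic at this point.
Hence a pole whose order is the multiplicity, 1.

The point is a pole of order 1.


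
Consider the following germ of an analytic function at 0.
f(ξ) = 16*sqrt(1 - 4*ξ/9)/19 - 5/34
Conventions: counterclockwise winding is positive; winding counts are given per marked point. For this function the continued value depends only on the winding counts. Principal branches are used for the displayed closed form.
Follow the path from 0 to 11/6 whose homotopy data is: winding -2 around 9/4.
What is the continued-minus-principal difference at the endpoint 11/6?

Continued minus principal equals 0.

The rational part is single-valued and drops out of the difference; each branch term changes only by its own monodromy.
(16/19)*sqrt(1 - ξ/(9/4)): winding -2 is even, the square root returns to the same sheet, contribution 0.
Summing the contributions at ξ = 11/6 gives 0.


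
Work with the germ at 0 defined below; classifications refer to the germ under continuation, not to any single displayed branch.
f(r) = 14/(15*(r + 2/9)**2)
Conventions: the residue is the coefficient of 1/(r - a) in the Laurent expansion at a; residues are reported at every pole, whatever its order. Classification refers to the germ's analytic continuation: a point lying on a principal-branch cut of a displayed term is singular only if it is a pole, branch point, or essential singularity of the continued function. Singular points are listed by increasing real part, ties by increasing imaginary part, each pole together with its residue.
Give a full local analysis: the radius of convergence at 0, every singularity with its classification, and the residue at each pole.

Denominator factor (r + 2/9)^2: pole of order 2 at -2/9, modulus 2/9.
The radius of convergence is the smallest modulus among the singular points: 2/9.
At the order-2 pole -2/9 set g(r) = (r - (-2/9))^2*f(r) = 14/15.
Order-2 pole: residue = g'(a); g'(-2/9) = 0, so the residue is 0.

Radius of convergence at 0: 2/9.
At -2/9: a pole of order 2; residue 0.


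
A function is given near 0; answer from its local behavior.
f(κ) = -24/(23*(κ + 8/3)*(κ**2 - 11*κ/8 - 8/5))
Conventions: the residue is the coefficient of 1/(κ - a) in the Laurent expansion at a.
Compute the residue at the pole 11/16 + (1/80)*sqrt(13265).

The residue is 540/9499 - (180/156527)*sqrt(13265).

The factor κ**2 - 11*κ/8 - 8/5 splits as (κ - a)(κ - a') with a = 11/16 + (1/80)*sqrt(13265), a' = 11/16 - (1/80)*sqrt(13265). At the order-1 pole a set g(κ) = (κ - a)*f(κ) = [-24/(23*(κ + 8/3))] / (κ - a').
Simple pole: residue = g(a) at a = 11/16 + (1/80)*sqrt(13265), which is 540/9499 - (180/156527)*sqrt(13265).


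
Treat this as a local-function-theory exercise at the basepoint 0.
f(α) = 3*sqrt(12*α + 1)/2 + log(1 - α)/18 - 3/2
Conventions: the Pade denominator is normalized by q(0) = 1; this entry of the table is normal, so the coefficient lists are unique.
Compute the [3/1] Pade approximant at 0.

The Pade approximant has numerator coefficients [0, 161/18, 25231661/629784, -153991045/3778704]; denominator coefficients [1, 262443/34988].

Taylor coefficients needed (expand at 0): a_0 = 0, a_1 = 161/18, a_2 = -973/36, a_3 = 8747/54, a_4 = -87481/72.
Write the denominator as Q(α) = 1 + q1*α. Requiring Q*f - P = O(α^5) with deg P <= 3 kills the coefficients of α^4..α^4 in Q*f:
  α^4: a_4 + q1*a_3 = 0, i.e. -87481/72 + (8747/54)*q1 = 0.
Solving this linear system: q1 = 262443/34988.
The numerator is Q*f truncated at degree 3: P0 = a_0 = 0; P1 = a_1 + q1*a_0 = 161/18; P2 = a_2 + q1*a_1 = 25231661/629784; P3 = a_3 + q1*a_2 = -153991045/3778704.


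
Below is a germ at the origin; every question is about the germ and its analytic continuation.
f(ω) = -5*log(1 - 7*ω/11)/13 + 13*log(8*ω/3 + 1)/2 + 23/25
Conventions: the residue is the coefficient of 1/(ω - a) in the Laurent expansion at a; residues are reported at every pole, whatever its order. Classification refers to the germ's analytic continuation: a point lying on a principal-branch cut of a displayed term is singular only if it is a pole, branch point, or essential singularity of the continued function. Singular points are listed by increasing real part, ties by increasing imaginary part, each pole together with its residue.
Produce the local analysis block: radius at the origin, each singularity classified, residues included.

Branch term (13/2)*log(1 - ω/(-3/8)): its argument vanishes at ω = -3/8, a logarithmic branch point, modulus 3/8.
Branch term (-5/13)*log(1 - ω/(11/7)): its argument vanishes at ω = 11/7, a logarithmic branch point, modulus 11/7.
The radius of convergence is the smallest modulus among the singular points: 3/8.
List the singular points by increasing real part (a conjugate pair: the negative imaginary part first).

Radius of convergence at 0: 3/8.
At -3/8: a logarithmic branch point.
At 11/7: a logarithmic branch point.


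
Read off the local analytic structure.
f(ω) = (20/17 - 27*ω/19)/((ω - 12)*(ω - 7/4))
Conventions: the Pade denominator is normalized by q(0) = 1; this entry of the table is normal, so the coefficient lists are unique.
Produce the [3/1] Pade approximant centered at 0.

The Pade approximant has numerator coefficients [20/357, -2918137757/46208665209, -238746860/46208665209, -17363408/46208665209]; denominator coefficients [1, -328535345/572243532].

Taylor coefficients needed (expand at 0): a_0 = 20/357, a_1 = -4414/142443, a_2 = -137345/5982606, a_3 = -6812423/502538904, a_4 = -328535345/42213267936.
Write the denominator as Q(ω) = 1 + q1*ω. Requiring Q*f - P = O(ω^5) with deg P <= 3 kills the coefficients of ω^4..ω^4 in Q*f:
  ω^4: a_4 + q1*a_3 = 0, i.e. -328535345/42213267936 + (-6812423/502538904)*q1 = 0.
Solving this linear system: q1 = -328535345/572243532.
The numerator is Q*f truncated at degree 3: P0 = a_0 = 20/357; P1 = a_1 + q1*a_0 = -2918137757/46208665209; P2 = a_2 + q1*a_1 = -238746860/46208665209; P3 = a_3 + q1*a_2 = -17363408/46208665209.


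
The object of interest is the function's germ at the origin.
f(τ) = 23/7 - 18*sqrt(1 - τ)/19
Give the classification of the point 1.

The term (-18/19)*sqrt(1 - τ/(1)) has argument 1 - 1/(1) = 0 at 1: a square-root (algebraic, two-sheeted) branch point; the remaining terms are analytic or single-valued there.

The point is an algebraic (square-root) branch point.


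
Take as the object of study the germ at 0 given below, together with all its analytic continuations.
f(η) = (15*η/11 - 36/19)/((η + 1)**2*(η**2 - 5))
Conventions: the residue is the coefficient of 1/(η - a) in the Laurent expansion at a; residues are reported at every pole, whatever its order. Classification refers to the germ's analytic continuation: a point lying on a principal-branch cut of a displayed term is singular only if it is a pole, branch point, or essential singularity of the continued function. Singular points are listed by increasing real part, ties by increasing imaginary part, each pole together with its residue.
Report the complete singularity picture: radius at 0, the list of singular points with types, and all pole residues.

Radius of convergence at 0: 1.
At -sqrt(5): a pole of order 1; residue 1251/3344 + (2613/16720)*sqrt(5).
At -1: a pole of order 2; residue -1251/1672.
At sqrt(5): a pole of order 1; residue 1251/3344 - (2613/16720)*sqrt(5).

Denominator factor (η**2 - 5): discriminant 20, real irrational roots sqrt(5) and -sqrt(5); poles of order 1, moduli sqrt(5) and sqrt(5).
Denominator factor (η + 1)^2: pole of order 2 at -1, modulus 1.
The radius of convergence is the smallest modulus among the singular points: 1.
The factor η**2 - 5 splits as (η - a)(η - a') with a = -sqrt(5), a' = sqrt(5). At the order-1 pole a set g(η) = (η - a)*f(η) = [(15*η/11 - 36/19)/(η + 1)**2] / (η - a').
Simple pole: residue = g(a) at a = -sqrt(5), which is 1251/3344 + (2613/16720)*sqrt(5).
At the order-2 pole -1 set g(η) = (η - (-1))^2*f(η) = (15*η/11 - 36/19)/(η**2 - 5).
Order-2 pole: residue = g'(a); g'(-1) = -1251/1672, so the residue is -1251/1672.
The factor η**2 - 5 splits as (η - a)(η - a') with a = sqrt(5), a' = -sqrt(5). At the order-1 pole a set g(η) = (η - a)*f(η) = [(15*η/11 - 36/19)/(η + 1)**2] / (η - a').
Simple pole: residue = g(a) at a = sqrt(5), which is 1251/3344 - (2613/16720)*sqrt(5).
List the singular points by increasing real part (a conjugate pair: the negative imaginary part first).


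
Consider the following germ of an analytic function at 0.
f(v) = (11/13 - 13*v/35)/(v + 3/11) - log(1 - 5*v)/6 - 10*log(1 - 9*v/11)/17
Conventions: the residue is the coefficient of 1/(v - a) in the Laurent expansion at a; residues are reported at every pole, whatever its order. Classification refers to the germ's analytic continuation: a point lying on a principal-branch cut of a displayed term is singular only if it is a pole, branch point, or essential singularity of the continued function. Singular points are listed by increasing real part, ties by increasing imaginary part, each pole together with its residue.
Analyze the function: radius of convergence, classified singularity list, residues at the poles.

Denominator factor (v + 3/11): pole of order 1 at -3/11, modulus 3/11.
Branch term (-10/17)*log(1 - v/(11/9)): its argument vanishes at v = 11/9, a logarithmic branch point, modulus 11/9.
Branch term (-1/6)*log(1 - v/(1/5)): its argument vanishes at v = 1/5, a logarithmic branch point, modulus 1/5.
The radius of convergence is the smallest modulus among the singular points: 1/5.
The branch terms are analytic at -3/11 and contribute nothing to the residue; only the rational part matters.
At the order-1 pole -3/11 set g(v) = (v - (-3/11))*(rational part) = 11/13 - 13*v/35.
Simple pole: residue = g(a) at a = -3/11, which is 4742/5005.
List the singular points by increasing real part (a conjugate pair: the negative imaginary part first).

Radius of convergence at 0: 1/5.
At -3/11: a pole of order 1; residue 4742/5005.
At 1/5: a logarithmic branch point.
At 11/9: a logarithmic branch point.


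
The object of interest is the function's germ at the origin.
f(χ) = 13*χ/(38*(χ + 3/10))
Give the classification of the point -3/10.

The denominator factor χ + 3/10 vanishes at -3/10 and appears to the power 1; the numerator there equals -39/380, nonzero, and no other factor vanishes.
Hence a pole whose order is the multiplicity, 1.

The point is a pole of order 1.


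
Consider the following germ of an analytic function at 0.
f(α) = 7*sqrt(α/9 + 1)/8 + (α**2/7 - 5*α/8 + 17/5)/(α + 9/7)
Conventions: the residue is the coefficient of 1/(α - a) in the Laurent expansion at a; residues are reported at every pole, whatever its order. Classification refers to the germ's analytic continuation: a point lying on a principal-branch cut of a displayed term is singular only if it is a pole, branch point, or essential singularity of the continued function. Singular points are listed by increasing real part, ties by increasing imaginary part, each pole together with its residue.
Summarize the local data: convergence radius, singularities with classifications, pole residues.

Radius of convergence at 0: 9/7.
At -9: an algebraic (square-root) branch point.
At -9/7: a pole of order 1; residue 60913/13720.

Denominator factor (α + 9/7): pole of order 1 at -9/7, modulus 9/7.
Branch term (7/8)*sqrt(1 - α/(-9)): its argument vanishes at α = -9, a square-root branch point, modulus 9.
The radius of convergence is the smallest modulus among the singular points: 9/7.
The branch term is analytic at -9/7 and contributes nothing to the residue; only the rational part matters.
At the order-1 pole -9/7 set g(α) = (α - (-9/7))*(rational part) = α**2/7 - 5*α/8 + 17/5.
Simple pole: residue = g(a) at a = -9/7, which is 60913/13720.
List the singular points by increasing real part (a conjugate pair: the negative imaginary part first).
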